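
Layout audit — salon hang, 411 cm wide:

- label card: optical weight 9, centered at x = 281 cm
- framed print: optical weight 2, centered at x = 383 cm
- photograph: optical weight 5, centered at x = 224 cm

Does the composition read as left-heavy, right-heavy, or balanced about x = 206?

right-heavy

Weights sum to 9 + 2 + 5 = 16.
Σw·x = 9·281 + 2·383 + 5·224 = 4415, so x̄ = 4415/16 ≈ 275.94.
275.9 vs midline 206 → right-heavy.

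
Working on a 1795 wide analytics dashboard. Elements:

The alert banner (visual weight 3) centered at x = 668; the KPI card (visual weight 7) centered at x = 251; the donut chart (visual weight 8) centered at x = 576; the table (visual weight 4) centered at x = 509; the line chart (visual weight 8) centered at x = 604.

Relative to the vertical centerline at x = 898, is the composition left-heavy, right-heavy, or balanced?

left-heavy

Total weight = 3 + 7 + 8 + 4 + 8 = 30.
x: (3·668 + 7·251 + 8·576 + 4·509 + 8·604) / 30 = 15237 / 30 ≈ 507.90
507.9 lies left of the midline 898, so the layout is left-heavy.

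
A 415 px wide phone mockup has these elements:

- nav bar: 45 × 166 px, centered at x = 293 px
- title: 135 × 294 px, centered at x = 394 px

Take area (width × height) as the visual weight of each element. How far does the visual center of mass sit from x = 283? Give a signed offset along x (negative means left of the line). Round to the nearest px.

Areas → weights: nav bar 45·166 = 7470, title 135·294 = 39690; Σw = 47160.
x-moment: 7470·293 + 39690·394 = 17826570; centroid 17826570/47160 ≈ 378.00.
Difference: 378.00 − 283 ≈ 95.00.

≈ 95 px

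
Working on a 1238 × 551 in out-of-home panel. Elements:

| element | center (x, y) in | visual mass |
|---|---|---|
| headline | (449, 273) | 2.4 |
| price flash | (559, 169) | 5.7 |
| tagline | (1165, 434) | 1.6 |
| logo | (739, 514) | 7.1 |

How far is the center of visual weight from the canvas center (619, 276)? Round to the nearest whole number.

Total weight = 2.4 + 5.7 + 1.6 + 7.1 = 16.8.
Σw·x = 2.4·449 + 5.7·559 + 1.6·1165 + 7.1·739 = 11374.8, so x̄ = 11374.8/16.8 ≈ 677.07.
Σw·y = 2.4·273 + 5.7·169 + 1.6·434 + 7.1·514 = 5962.3, so ȳ = 5962.3/16.8 ≈ 354.90.
Relative to (619, 276): Δ = (58.07, 78.90); |Δ| = √(58.07² + 78.90²) ≈ 97.97.

≈ 98 in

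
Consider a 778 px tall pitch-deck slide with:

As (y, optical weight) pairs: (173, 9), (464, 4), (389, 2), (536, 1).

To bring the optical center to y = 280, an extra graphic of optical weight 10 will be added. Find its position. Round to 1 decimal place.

New total weight: (9 + 4 + 2 + 1) + 10 = 26.
y: need Σw·y = 26·280 = 7280. Existing = 9·173 + 4·464 + 2·389 + 1·536 = 4727. Remainder 2553 / 10 ≈ 255.30.

y ≈ 255.3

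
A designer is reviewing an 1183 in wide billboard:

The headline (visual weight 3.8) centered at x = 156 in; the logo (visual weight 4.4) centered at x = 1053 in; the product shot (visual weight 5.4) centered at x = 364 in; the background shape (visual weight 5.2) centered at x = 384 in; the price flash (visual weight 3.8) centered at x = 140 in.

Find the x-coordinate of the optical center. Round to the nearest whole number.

Σw = 3.8 + 4.4 + 5.4 + 5.2 + 3.8 = 22.6.
x-moment: 3.8·156 + 4.4·1053 + 5.4·364 + 5.2·384 + 3.8·140 = 9720.4; centroid 9720.4/22.6 ≈ 430.11.

x ≈ 430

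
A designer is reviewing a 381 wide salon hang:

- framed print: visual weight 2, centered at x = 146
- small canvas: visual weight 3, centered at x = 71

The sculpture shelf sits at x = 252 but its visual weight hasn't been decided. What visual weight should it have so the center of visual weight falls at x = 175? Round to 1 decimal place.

w ≈ 4.8

Existing Σw = 5 (2 + 3); existing moment 2·146 + 3·71 = 505.
Set Σw·x/Σw = 175: (505 + 252w) = 175·(5 + w).
Solving: w = (175·5 − 505) / (252 − 175) = 370 / 77 ≈ 4.81.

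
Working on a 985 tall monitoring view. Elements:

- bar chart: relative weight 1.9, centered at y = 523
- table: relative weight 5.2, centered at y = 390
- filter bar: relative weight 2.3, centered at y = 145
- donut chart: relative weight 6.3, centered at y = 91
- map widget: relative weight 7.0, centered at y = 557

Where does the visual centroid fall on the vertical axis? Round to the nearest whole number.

y ≈ 345

Total weight = 1.9 + 5.2 + 2.3 + 6.3 + 7.0 = 22.7.
Σw·y = 1.9·523 + 5.2·390 + 2.3·145 + 6.3·91 + 7.0·557 = 7827.5, so ȳ = 7827.5/22.7 ≈ 344.82.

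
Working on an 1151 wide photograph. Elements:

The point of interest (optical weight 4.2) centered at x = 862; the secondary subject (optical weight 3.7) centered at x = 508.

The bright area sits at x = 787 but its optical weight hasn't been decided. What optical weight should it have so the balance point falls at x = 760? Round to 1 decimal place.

w ≈ 18.7

Existing Σw = 7.9 (4.2 + 3.7); existing moment 4.2·862 + 3.7·508 = 5500.0.
For the centroid to hit 760: (5500.0 + w·787) / (7.9 + w) = 760.
Rearranging, w·(787 − 760) = 760·7.9 − 5500.0 = 504.0, so w ≈ 504.0/27 = 18.67.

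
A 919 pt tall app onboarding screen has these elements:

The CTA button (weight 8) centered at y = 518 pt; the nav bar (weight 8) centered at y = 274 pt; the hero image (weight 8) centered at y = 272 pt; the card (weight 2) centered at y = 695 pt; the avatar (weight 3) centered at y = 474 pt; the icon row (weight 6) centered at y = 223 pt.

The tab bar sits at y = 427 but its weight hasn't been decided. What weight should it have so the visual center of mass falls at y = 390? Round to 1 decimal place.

Known weights sum to 8 + 8 + 8 + 2 + 3 + 6 = 35; their moment is 8·518 + 8·274 + 8·272 + 2·695 + 3·474 + 6·223 = 12662.
Balance at y = 390 requires (12662 + w·427) / (35 + w) = 390.
Rearranging, w·(427 − 390) = 390·35 − 12662 = 988, so w ≈ 988/37 = 26.70.

w ≈ 26.7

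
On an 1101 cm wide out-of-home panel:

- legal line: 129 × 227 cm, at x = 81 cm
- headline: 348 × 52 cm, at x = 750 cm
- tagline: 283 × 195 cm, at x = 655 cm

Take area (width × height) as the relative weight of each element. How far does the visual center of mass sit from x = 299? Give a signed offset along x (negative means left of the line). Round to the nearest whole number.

Areas → weights: legal line 129·227 = 29283, headline 348·52 = 18096, tagline 283·195 = 55185; Σw = 102564.
x: (29283·81 + 18096·750 + 55185·655) / 102564 = 52090098 / 102564 ≈ 507.88
Against x = 299, that's 507.88 − 299 = 208.88.

≈ 209 cm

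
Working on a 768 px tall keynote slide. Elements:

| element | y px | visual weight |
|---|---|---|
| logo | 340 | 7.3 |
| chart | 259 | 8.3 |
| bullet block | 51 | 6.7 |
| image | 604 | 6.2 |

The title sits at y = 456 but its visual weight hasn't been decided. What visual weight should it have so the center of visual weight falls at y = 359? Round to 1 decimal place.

w ≈ 15.6

Fixed elements: Σw = 7.3 + 8.3 + 6.7 + 6.2 = 28.5, Σw·y = 7.3·340 + 8.3·259 + 6.7·51 + 6.2·604 = 8718.2.
For the centroid to hit 359: (8718.2 + w·456) / (28.5 + w) = 359.
So w = (359·28.5 − 8718.2)/(456 − 359) = 1513.3/97 ≈ 15.60.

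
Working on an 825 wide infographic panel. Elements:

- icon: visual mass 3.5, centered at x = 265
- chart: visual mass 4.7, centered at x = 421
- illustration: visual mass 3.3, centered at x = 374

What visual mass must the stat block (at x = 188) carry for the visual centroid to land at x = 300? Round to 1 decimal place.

w ≈ 6.2

Existing Σw = 11.5 (3.5 + 4.7 + 3.3); existing moment 3.5·265 + 4.7·421 + 3.3·374 = 4140.4.
Set Σw·x/Σw = 300: (4140.4 + 188w) = 300·(11.5 + w).
Solving: w = (300·11.5 − 4140.4) / (188 − 300) = -690.4 / -112 ≈ 6.16.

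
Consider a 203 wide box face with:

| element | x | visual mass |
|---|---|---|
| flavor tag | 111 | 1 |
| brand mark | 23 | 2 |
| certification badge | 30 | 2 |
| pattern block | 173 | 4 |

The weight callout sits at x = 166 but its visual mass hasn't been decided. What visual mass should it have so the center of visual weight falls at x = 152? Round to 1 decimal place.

Fixed elements: Σw = 1 + 2 + 2 + 4 = 9, Σw·x = 1·111 + 2·23 + 2·30 + 4·173 = 909.
Balance at x = 152 requires (909 + w·166) / (9 + w) = 152.
So w = (152·9 − 909)/(166 − 152) = 459/14 ≈ 32.79.

w ≈ 32.8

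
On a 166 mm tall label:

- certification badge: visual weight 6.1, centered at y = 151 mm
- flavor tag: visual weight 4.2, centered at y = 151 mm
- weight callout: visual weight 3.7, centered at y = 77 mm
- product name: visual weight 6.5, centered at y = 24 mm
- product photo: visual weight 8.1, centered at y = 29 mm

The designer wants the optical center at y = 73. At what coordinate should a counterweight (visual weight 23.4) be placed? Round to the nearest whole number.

With the counterweight, Σw becomes 6.1 + 4.2 + 3.7 + 6.5 + 8.1 + 23.4 = 52.0.
Along y: (2231.1 + 23.4·y) / 52.0 = 73 (existing moment 6.1·151 + 4.2·151 + 3.7·77 + 6.5·24 + 8.1·29 = 2231.1) ⇒ y = (3796.0 − 2231.1) / 23.4 ≈ 66.88.

y ≈ 67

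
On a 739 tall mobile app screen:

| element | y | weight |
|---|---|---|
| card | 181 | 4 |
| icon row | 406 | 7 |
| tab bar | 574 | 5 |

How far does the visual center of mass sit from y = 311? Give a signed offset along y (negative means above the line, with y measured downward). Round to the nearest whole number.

Weights sum to 4 + 7 + 5 = 16.
y-moment: 4·181 + 7·406 + 5·574 = 6436; centroid 6436/16 ≈ 402.25.
Against y = 311, that's 402.25 − 311 = 91.25.

≈ 91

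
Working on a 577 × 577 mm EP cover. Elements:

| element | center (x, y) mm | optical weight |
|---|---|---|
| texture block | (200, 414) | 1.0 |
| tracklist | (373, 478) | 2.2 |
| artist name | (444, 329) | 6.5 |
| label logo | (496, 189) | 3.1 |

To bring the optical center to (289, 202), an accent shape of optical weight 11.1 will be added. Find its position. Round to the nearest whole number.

With the accent shape, Σw becomes 1.0 + 2.2 + 6.5 + 3.1 + 11.1 = 23.9.
Along x: (5444.2 + 11.1·x) / 23.9 = 289 (existing moment 1.0·200 + 2.2·373 + 6.5·444 + 3.1·496 = 5444.2) ⇒ x = (6907.1 − 5444.2) / 11.1 ≈ 131.79.
Along y: (4190.0 + 11.1·y) / 23.9 = 202 (existing moment 1.0·414 + 2.2·478 + 6.5·329 + 3.1·189 = 4190.0) ⇒ y = (4827.8 − 4190.0) / 11.1 ≈ 57.46.

(132, 57)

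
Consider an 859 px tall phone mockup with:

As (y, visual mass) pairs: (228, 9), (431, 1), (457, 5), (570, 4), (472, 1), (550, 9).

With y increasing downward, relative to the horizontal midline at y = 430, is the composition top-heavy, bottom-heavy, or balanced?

balanced

Total weight = 9 + 1 + 5 + 4 + 1 + 9 = 29.
Σw·y = 12470; ȳ = 12470/29 ≈ 430.00.
The centroid 430.00 matches the midline at 430, so the layout is balanced.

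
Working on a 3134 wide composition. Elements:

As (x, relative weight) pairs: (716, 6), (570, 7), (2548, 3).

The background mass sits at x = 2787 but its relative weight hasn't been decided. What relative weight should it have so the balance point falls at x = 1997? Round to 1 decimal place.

Existing Σw = 16 (6 + 7 + 3); existing moment 6·716 + 7·570 + 3·2548 = 15930.
Balance at x = 1997 requires (15930 + w·2787) / (16 + w) = 1997.
So w = (1997·16 − 15930)/(2787 − 1997) = 16022/790 ≈ 20.28.

w ≈ 20.3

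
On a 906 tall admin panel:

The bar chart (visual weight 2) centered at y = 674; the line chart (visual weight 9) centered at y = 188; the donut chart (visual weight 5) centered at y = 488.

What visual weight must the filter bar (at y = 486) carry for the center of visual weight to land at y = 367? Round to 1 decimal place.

w ≈ 3.3

Known weights sum to 2 + 9 + 5 = 16; their moment is 2·674 + 9·188 + 5·488 = 5480.
Balance at y = 367 requires (5480 + w·486) / (16 + w) = 367.
Solving: w = (367·16 − 5480) / (486 − 367) = 392 / 119 ≈ 3.29.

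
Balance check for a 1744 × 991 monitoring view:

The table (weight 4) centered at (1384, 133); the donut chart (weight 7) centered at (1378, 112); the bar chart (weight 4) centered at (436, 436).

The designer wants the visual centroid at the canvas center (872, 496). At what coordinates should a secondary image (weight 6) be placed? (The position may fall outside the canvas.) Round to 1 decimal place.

(231.0, 1226.0)

After adding the secondary image, total weight = 4 + 7 + 4 + 6 = 21.
x: need Σw·x = 21·872 = 18312. Existing = 4·1384 + 7·1378 + 4·436 = 16926. Remainder 1386 / 6 ≈ 231.00.
y: need Σw·y = 21·496 = 10416. Existing = 4·133 + 7·112 + 4·436 = 3060. Remainder 7356 / 6 ≈ 1226.00.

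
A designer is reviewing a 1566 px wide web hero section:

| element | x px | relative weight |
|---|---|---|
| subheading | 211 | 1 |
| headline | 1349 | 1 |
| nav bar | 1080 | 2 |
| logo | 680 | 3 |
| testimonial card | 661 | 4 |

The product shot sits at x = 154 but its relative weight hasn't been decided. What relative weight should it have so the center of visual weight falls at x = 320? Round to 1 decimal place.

Fixed elements: Σw = 1 + 1 + 2 + 3 + 4 = 11, Σw·x = 1·211 + 1·1349 + 2·1080 + 3·680 + 4·661 = 8404.
Set Σw·x/Σw = 320: (8404 + 154w) = 320·(11 + w).
So w = (320·11 − 8404)/(154 − 320) = -4884/-166 ≈ 29.42.

w ≈ 29.4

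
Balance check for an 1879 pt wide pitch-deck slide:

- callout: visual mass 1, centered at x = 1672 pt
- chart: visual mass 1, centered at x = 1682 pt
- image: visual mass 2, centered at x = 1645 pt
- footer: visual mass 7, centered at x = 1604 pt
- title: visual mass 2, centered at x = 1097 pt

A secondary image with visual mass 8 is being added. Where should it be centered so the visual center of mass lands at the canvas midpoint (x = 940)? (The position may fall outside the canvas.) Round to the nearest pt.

x ≈ -41

New total weight: (1 + 1 + 2 + 7 + 2) + 8 = 21.
Along x: (20066 + 8·x) / 21 = 940 (existing moment 1·1672 + 1·1682 + 2·1645 + 7·1604 + 2·1097 = 20066) ⇒ x = (19740 − 20066) / 8 ≈ -40.75.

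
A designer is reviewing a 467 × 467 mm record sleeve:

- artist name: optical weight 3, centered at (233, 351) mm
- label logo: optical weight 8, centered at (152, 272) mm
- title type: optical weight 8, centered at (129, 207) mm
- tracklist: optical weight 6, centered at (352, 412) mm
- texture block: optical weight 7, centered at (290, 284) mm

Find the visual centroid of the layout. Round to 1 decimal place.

Σw = 3 + 8 + 8 + 6 + 7 = 32.
x: (3·233 + 8·152 + 8·129 + 6·352 + 7·290) / 32 = 7089 / 32 ≈ 221.53
y: (3·351 + 8·272 + 8·207 + 6·412 + 7·284) / 32 = 9345 / 32 ≈ 292.03

(221.5, 292.0)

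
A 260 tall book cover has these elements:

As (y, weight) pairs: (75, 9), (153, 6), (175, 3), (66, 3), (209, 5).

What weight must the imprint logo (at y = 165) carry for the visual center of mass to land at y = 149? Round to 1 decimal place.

Fixed elements: Σw = 9 + 6 + 3 + 3 + 5 = 26, Σw·y = 9·75 + 6·153 + 3·175 + 3·66 + 5·209 = 3361.
For the centroid to hit 149: (3361 + w·165) / (26 + w) = 149.
Solving: w = (149·26 − 3361) / (165 − 149) = 513 / 16 ≈ 32.06.

w ≈ 32.1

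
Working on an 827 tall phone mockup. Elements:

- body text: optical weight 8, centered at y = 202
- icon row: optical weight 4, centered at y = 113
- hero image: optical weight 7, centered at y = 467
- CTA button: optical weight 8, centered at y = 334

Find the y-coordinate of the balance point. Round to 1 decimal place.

y ≈ 296.6

Σw = 8 + 4 + 7 + 8 = 27.
y: (8·202 + 4·113 + 7·467 + 8·334) / 27 = 8009 / 27 ≈ 296.63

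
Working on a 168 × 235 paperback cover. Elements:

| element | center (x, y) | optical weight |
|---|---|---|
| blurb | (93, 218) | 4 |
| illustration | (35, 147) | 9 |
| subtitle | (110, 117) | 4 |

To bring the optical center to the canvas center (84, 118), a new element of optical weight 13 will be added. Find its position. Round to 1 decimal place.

New total weight: (4 + 9 + 4) + 13 = 30.
x: target moment 30×84 = 2520; current 4·93 + 9·35 + 4·110 = 1127; the new element supplies 1393, so x = 1393/13 ≈ 107.15.
y: target moment 30×118 = 3540; current 4·218 + 9·147 + 4·117 = 2663; the new element supplies 877, so y = 877/13 ≈ 67.46.

(107.2, 67.5)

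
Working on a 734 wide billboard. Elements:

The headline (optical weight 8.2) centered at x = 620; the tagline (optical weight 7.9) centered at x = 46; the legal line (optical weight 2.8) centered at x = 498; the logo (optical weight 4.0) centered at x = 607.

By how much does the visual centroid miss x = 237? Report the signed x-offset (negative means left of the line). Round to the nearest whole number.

≈ 168

Σw = 8.2 + 7.9 + 2.8 + 4.0 = 22.9.
Σw·x = 8.2·620 + 7.9·46 + 2.8·498 + 4.0·607 = 9269.8, so x̄ = 9269.8/22.9 ≈ 404.79.
Difference: 404.79 − 237 ≈ 167.79.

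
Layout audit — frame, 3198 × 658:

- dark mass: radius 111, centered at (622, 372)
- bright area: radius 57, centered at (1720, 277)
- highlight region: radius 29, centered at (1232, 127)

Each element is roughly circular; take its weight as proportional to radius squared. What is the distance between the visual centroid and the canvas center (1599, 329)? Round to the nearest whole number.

≈ 728

r² weights: dark mass 111² = 12321, bright area 57² = 3249, highlight region 29² = 841. Total = 16411.
x-moment: 12321·622 + 3249·1720 + 841·1232 = 14288054; centroid 14288054/16411 ≈ 870.64.
y-moment: 12321·372 + 3249·277 + 841·127 = 5590192; centroid 5590192/16411 ≈ 340.64.
Offset from (1599, 329): Δx ≈ -728.36, Δy ≈ 11.64; distance = √(Δx² + Δy²) ≈ 728.45.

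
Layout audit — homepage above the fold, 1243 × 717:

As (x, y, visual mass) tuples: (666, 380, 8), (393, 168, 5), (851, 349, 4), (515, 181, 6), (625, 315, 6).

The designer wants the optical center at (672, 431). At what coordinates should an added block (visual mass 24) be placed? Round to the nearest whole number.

(753, 608)

With the added block, Σw becomes 8 + 5 + 4 + 6 + 6 + 24 = 53.
x: need Σw·x = 53·672 = 35616. Existing = 8·666 + 5·393 + 4·851 + 6·515 + 6·625 = 17537. Remainder 18079 / 24 ≈ 753.29.
y: need Σw·y = 53·431 = 22843. Existing = 8·380 + 5·168 + 4·349 + 6·181 + 6·315 = 8252. Remainder 14591 / 24 ≈ 607.96.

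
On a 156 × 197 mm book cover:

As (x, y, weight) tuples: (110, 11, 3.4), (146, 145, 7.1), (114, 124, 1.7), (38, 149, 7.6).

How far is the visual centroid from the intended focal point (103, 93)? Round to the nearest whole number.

Weights sum to 3.4 + 7.1 + 1.7 + 7.6 = 19.8.
x: (3.4·110 + 7.1·146 + 1.7·114 + 7.6·38) / 19.8 = 1893.2 / 19.8 ≈ 95.62
y: (3.4·11 + 7.1·145 + 1.7·124 + 7.6·149) / 19.8 = 2410.1 / 19.8 ≈ 121.72
Offset from (103, 93): Δx ≈ -7.38, Δy ≈ 28.72; distance = √(Δx² + Δy²) ≈ 29.66.

≈ 30 mm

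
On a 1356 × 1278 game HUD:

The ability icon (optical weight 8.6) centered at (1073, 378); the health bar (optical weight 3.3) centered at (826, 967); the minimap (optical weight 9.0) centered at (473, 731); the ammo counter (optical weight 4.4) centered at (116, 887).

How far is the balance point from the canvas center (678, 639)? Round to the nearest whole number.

Weights sum to 8.6 + 3.3 + 9.0 + 4.4 = 25.3.
x-moment: 8.6·1073 + 3.3·826 + 9.0·473 + 4.4·116 = 16721.0; centroid 16721.0/25.3 ≈ 660.91.
y-moment: 8.6·378 + 3.3·967 + 9.0·731 + 4.4·887 = 16923.7; centroid 16923.7/25.3 ≈ 668.92.
Offset from (678, 639): Δx ≈ -17.09, Δy ≈ 29.92; distance = √(Δx² + Δy²) ≈ 34.46.

≈ 34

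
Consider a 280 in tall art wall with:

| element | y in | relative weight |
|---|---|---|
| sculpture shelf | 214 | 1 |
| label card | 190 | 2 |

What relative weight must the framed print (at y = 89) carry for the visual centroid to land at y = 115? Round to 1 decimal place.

Fixed elements: Σw = 1 + 2 = 3, Σw·y = 1·214 + 2·190 = 594.
For the centroid to hit 115: (594 + w·89) / (3 + w) = 115.
Solving: w = (115·3 − 594) / (89 − 115) = -249 / -26 ≈ 9.58.

w ≈ 9.6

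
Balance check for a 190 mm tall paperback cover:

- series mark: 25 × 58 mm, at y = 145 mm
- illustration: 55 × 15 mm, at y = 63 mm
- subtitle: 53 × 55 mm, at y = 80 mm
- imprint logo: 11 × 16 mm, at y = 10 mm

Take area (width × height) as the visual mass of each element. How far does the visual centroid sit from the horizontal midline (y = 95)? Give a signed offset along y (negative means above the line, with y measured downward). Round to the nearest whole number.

Areas: series mark 25·58 = 1450, illustration 55·15 = 825, subtitle 53·55 = 2915, imprint logo 11·16 = 176. Total weight = 5366.
y: (1450·145 + 825·63 + 2915·80 + 176·10) / 5366 = 497185 / 5366 ≈ 92.65
Difference: 92.65 − 95 ≈ -2.35.

≈ -2 mm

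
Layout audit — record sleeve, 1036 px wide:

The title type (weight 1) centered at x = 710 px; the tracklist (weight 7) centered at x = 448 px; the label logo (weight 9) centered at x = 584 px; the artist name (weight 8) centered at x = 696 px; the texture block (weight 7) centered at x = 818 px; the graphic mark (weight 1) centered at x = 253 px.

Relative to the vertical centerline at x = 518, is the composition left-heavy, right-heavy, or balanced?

right-heavy

Σw = 1 + 7 + 9 + 8 + 7 + 1 = 33.
Σw·x = 20649; x̄ = 20649/33 ≈ 625.73.
Since 625.7 is right of 518, the composition reads right-heavy.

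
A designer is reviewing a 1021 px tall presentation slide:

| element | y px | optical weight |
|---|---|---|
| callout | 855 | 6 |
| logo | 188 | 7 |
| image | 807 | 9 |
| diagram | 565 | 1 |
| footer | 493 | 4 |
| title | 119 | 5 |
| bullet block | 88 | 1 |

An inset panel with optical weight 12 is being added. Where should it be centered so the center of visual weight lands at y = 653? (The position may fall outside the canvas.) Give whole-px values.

y ≈ 1038

After adding the inset panel, total weight = 6 + 7 + 9 + 1 + 4 + 5 + 1 + 12 = 45.
y: target moment 45×653 = 29385; current 6·855 + 7·188 + 9·807 + 1·565 + 4·493 + 5·119 + 1·88 = 16929; the inset panel supplies 12456, so y = 12456/12 ≈ 1038.00.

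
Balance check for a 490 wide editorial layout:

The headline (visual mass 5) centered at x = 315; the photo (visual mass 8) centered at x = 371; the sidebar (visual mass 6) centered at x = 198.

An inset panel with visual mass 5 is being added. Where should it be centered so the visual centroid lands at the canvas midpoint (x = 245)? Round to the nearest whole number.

x ≈ 30

New total weight: (5 + 8 + 6) + 5 = 24.
x: need Σw·x = 24·245 = 5880. Existing = 5·315 + 8·371 + 6·198 = 5731. Remainder 149 / 5 ≈ 29.80.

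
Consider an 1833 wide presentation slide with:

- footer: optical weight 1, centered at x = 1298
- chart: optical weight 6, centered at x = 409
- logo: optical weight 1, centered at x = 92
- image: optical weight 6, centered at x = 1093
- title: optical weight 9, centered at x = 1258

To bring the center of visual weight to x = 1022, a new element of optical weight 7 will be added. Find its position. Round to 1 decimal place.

x ≈ 1276.6

After adding the new element, total weight = 1 + 6 + 1 + 6 + 9 + 7 = 30.
Along x: (21724 + 7·x) / 30 = 1022 (existing moment 1·1298 + 6·409 + 1·92 + 6·1093 + 9·1258 = 21724) ⇒ x = (30660 − 21724) / 7 ≈ 1276.57.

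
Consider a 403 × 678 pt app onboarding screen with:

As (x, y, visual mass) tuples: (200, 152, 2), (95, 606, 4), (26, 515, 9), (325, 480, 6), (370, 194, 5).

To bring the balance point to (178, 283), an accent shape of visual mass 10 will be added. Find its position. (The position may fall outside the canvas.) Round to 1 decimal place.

New total weight: (2 + 4 + 9 + 6 + 5) + 10 = 36.
Along x: (4814 + 10·x) / 36 = 178 (existing moment 2·200 + 4·95 + 9·26 + 6·325 + 5·370 = 4814) ⇒ x = (6408 − 4814) / 10 ≈ 159.40.
Along y: (11213 + 10·y) / 36 = 283 (existing moment 2·152 + 4·606 + 9·515 + 6·480 + 5·194 = 11213) ⇒ y = (10188 − 11213) / 10 ≈ -102.50.

(159.4, -102.5)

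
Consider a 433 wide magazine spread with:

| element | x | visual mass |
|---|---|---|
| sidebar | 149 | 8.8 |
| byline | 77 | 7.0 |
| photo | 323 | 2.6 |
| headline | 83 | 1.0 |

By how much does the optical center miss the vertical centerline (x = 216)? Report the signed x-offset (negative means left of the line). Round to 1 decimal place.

≈ -73.1

Weights sum to 8.8 + 7.0 + 2.6 + 1.0 = 19.4.
x: (8.8·149 + 7.0·77 + 2.6·323 + 1.0·83) / 19.4 = 2773.0 / 19.4 ≈ 142.94
Against x = 216, that's 142.94 − 216 = -73.06.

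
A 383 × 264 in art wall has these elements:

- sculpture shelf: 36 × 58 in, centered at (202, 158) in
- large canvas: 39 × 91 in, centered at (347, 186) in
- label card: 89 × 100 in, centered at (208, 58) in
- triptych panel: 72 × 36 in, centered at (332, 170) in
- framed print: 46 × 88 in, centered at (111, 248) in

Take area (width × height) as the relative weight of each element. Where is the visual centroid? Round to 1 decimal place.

(227.3, 139.3)

Areas → weights: sculpture shelf 36·58 = 2088, large canvas 39·91 = 3549, label card 89·100 = 8900, triptych panel 72·36 = 2592, framed print 46·88 = 4048; Σw = 21177.
Σw·x = 2088·202 + 3549·347 + 8900·208 + 2592·332 + 4048·111 = 4814351, so x̄ = 4814351/21177 ≈ 227.34.
Σw·y = 2088·158 + 3549·186 + 8900·58 + 2592·170 + 4048·248 = 2950762, so ȳ = 2950762/21177 ≈ 139.34.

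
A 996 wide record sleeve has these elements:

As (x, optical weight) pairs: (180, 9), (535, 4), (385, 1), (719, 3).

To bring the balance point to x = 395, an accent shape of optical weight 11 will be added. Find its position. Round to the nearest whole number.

With the accent shape, Σw becomes 9 + 4 + 1 + 3 + 11 = 28.
x: need Σw·x = 28·395 = 11060. Existing = 9·180 + 4·535 + 1·385 + 3·719 = 6302. Remainder 4758 / 11 ≈ 432.55.

x ≈ 433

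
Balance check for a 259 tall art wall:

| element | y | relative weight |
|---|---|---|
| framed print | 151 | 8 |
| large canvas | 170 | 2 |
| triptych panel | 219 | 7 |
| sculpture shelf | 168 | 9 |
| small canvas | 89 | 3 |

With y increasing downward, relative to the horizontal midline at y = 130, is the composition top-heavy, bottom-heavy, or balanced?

Σw = 8 + 2 + 7 + 9 + 3 = 29.
y: (8·151 + 2·170 + 7·219 + 9·168 + 3·89) / 29 = 4860 / 29 ≈ 167.59
167.6 vs midline 130 → bottom-heavy.

bottom-heavy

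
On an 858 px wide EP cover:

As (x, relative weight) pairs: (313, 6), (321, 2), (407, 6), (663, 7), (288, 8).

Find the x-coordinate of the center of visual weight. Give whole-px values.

Total weight = 6 + 2 + 6 + 7 + 8 = 29.
x-moment: 6·313 + 2·321 + 6·407 + 7·663 + 8·288 = 11907; centroid 11907/29 ≈ 410.59.

x ≈ 411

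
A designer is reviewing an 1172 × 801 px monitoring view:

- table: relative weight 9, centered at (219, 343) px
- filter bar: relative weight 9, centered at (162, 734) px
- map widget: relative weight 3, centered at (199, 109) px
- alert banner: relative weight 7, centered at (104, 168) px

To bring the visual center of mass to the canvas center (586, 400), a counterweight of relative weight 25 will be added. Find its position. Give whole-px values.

(1052, 400)

After adding the counterweight, total weight = 9 + 9 + 3 + 7 + 25 = 53.
Along x: (4754 + 25·x) / 53 = 586 (existing moment 9·219 + 9·162 + 3·199 + 7·104 = 4754) ⇒ x = (31058 − 4754) / 25 ≈ 1052.16.
Along y: (11196 + 25·y) / 53 = 400 (existing moment 9·343 + 9·734 + 3·109 + 7·168 = 11196) ⇒ y = (21200 − 11196) / 25 ≈ 400.16.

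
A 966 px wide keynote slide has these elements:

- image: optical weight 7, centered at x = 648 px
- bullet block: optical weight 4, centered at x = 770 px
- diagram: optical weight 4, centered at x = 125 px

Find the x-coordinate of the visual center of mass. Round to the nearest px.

Total weight = 7 + 4 + 4 = 15.
x: (7·648 + 4·770 + 4·125) / 15 = 8116 / 15 ≈ 541.07

x ≈ 541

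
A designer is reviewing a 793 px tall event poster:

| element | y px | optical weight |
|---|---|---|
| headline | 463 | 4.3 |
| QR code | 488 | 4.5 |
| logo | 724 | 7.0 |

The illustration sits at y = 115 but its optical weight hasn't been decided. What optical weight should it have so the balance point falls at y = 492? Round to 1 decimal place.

w ≈ 3.9

Fixed elements: Σw = 4.3 + 4.5 + 7.0 = 15.8, Σw·y = 4.3·463 + 4.5·488 + 7.0·724 = 9254.9.
Set Σw·y/Σw = 492: (9254.9 + 115w) = 492·(15.8 + w).
Solving: w = (492·15.8 − 9254.9) / (115 − 492) = -1481.3 / -377 ≈ 3.93.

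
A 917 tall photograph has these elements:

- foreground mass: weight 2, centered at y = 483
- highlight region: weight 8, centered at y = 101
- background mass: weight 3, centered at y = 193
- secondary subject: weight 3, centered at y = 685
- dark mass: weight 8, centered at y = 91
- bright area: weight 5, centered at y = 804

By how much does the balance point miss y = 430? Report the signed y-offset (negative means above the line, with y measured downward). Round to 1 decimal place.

Σw = 2 + 8 + 3 + 3 + 8 + 5 = 29.
Σw·y = 2·483 + 8·101 + 3·193 + 3·685 + 8·91 + 5·804 = 9156, so ȳ = 9156/29 ≈ 315.72.
Against y = 430, that's 315.72 − 430 = -114.28.

≈ -114.3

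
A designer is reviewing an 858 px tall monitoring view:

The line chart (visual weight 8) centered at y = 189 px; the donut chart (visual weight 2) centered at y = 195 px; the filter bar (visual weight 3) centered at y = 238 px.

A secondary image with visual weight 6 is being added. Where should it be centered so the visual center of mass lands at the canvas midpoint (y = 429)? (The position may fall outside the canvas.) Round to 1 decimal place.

y ≈ 922.5

After adding the secondary image, total weight = 8 + 2 + 3 + 6 = 19.
Along y: (2616 + 6·y) / 19 = 429 (existing moment 8·189 + 2·195 + 3·238 = 2616) ⇒ y = (8151 − 2616) / 6 ≈ 922.50.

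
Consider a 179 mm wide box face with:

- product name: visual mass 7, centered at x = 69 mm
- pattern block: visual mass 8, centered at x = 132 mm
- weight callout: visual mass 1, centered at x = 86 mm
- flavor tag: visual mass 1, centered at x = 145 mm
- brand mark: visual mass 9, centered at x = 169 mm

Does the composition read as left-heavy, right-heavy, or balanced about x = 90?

Weights sum to 7 + 8 + 1 + 1 + 9 = 26.
x: (7·69 + 8·132 + 1·86 + 1·145 + 9·169) / 26 = 3291 / 26 ≈ 126.58
126.6 vs midline 90 → right-heavy.

right-heavy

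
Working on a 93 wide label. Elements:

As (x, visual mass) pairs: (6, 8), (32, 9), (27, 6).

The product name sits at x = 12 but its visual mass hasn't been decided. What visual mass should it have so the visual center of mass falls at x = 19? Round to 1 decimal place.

Fixed elements: Σw = 8 + 9 + 6 = 23, Σw·x = 8·6 + 9·32 + 6·27 = 498.
Set Σw·x/Σw = 19: (498 + 12w) = 19·(23 + w).
Solving: w = (19·23 − 498) / (12 − 19) = -61 / -7 ≈ 8.71.

w ≈ 8.7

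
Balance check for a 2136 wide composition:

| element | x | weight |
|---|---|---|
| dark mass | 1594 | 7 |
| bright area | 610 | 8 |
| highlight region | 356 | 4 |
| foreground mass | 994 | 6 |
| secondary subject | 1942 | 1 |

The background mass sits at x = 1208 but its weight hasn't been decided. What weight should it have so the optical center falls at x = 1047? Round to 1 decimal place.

w ≈ 11.5

Known weights sum to 7 + 8 + 4 + 6 + 1 = 26; their moment is 7·1594 + 8·610 + 4·356 + 6·994 + 1·1942 = 25368.
Set Σw·x/Σw = 1047: (25368 + 1208w) = 1047·(26 + w).
So w = (1047·26 − 25368)/(1208 − 1047) = 1854/161 ≈ 11.52.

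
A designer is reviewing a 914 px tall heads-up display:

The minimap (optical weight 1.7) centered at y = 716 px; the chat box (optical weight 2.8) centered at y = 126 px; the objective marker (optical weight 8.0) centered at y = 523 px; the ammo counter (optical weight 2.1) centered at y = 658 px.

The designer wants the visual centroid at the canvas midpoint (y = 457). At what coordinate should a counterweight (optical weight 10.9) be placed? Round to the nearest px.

After adding the counterweight, total weight = 1.7 + 2.8 + 8.0 + 2.1 + 10.9 = 25.5.
y: target moment 25.5×457 = 11653.5; current 1.7·716 + 2.8·126 + 8.0·523 + 2.1·658 = 7135.8; the counterweight supplies 4517.7, so y = 4517.7/10.9 ≈ 414.47.

y ≈ 414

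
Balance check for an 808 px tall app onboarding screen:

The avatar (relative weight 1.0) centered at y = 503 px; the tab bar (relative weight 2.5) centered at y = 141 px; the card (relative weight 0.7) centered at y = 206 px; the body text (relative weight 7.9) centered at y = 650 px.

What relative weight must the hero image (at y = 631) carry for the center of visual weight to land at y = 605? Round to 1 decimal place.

w ≈ 45.6

Fixed elements: Σw = 1.0 + 2.5 + 0.7 + 7.9 = 12.1, Σw·y = 1.0·503 + 2.5·141 + 0.7·206 + 7.9·650 = 6134.7.
For the centroid to hit 605: (6134.7 + w·631) / (12.1 + w) = 605.
Rearranging, w·(631 − 605) = 605·12.1 − 6134.7 = 1185.8, so w ≈ 1185.8/26 = 45.61.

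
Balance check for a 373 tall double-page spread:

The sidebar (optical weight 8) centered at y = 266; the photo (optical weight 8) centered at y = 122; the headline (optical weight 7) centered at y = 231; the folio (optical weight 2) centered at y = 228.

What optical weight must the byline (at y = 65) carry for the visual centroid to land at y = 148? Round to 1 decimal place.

Known weights sum to 8 + 8 + 7 + 2 = 25; their moment is 8·266 + 8·122 + 7·231 + 2·228 = 5177.
For the centroid to hit 148: (5177 + w·65) / (25 + w) = 148.
So w = (148·25 − 5177)/(65 − 148) = -1477/-83 ≈ 17.80.

w ≈ 17.8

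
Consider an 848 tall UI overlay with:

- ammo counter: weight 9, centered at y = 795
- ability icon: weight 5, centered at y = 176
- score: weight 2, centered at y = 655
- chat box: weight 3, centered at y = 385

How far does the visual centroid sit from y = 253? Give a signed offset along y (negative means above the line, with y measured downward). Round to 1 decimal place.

≈ 299.6

Total weight = 9 + 5 + 2 + 3 = 19.
y: (9·795 + 5·176 + 2·655 + 3·385) / 19 = 10500 / 19 ≈ 552.63
Offset from y = 253: 552.63 − 253 ≈ 299.63.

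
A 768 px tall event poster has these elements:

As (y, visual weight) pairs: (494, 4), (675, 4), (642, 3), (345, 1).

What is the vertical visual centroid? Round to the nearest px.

Total weight = 4 + 4 + 3 + 1 = 12.
y: (4·494 + 4·675 + 3·642 + 1·345) / 12 = 6947 / 12 ≈ 578.92

y ≈ 579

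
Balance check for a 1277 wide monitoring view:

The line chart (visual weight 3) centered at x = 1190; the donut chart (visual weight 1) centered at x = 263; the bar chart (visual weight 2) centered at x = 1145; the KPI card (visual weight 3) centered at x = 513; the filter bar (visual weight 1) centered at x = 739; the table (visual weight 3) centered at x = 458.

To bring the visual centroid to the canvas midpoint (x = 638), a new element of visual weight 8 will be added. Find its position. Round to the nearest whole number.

x ≈ 453

After adding the new element, total weight = 3 + 1 + 2 + 3 + 1 + 3 + 8 = 21.
x: target moment 21×638 = 13398; current 3·1190 + 1·263 + 2·1145 + 3·513 + 1·739 + 3·458 = 9775; the new element supplies 3623, so x = 3623/8 ≈ 452.88.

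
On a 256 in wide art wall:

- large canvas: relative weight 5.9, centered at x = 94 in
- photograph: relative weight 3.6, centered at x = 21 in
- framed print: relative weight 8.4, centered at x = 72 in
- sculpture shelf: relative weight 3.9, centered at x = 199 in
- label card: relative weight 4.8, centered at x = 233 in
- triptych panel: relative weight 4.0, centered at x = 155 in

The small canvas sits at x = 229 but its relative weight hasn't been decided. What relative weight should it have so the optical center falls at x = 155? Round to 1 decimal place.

w ≈ 13.4

Fixed elements: Σw = 5.9 + 3.6 + 8.4 + 3.9 + 4.8 + 4.0 = 30.6, Σw·x = 5.9·94 + 3.6·21 + 8.4·72 + 3.9·199 + 4.8·233 + 4.0·155 = 3749.5.
Balance at x = 155 requires (3749.5 + w·229) / (30.6 + w) = 155.
So w = (155·30.6 − 3749.5)/(229 − 155) = 993.5/74 ≈ 13.43.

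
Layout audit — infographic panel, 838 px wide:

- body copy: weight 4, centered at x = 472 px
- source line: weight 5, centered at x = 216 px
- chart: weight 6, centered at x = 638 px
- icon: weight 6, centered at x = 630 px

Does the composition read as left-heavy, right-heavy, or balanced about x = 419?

right-heavy

Total weight = 4 + 5 + 6 + 6 = 21.
Σw·x = 4·472 + 5·216 + 6·638 + 6·630 = 10576, so x̄ = 10576/21 ≈ 503.62.
Since 503.6 is right of 419, the composition reads right-heavy.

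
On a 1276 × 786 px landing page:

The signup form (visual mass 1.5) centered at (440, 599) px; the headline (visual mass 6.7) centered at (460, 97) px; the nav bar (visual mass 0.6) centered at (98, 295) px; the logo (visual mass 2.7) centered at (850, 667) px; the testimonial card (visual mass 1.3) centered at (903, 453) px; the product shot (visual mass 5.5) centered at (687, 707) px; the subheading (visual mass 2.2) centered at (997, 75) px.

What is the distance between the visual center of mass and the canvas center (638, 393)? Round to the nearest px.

Σw = 1.5 + 6.7 + 0.6 + 2.7 + 1.3 + 5.5 + 2.2 = 20.5.
x: moment 13241.6 / weight 20.5 ≈ 645.93
y: moment 8168.7 / weight 20.5 ≈ 398.47
Offset from (638, 393): Δx ≈ 7.93, Δy ≈ 5.47; distance = √(Δx² + Δy²) ≈ 9.64.

≈ 10 px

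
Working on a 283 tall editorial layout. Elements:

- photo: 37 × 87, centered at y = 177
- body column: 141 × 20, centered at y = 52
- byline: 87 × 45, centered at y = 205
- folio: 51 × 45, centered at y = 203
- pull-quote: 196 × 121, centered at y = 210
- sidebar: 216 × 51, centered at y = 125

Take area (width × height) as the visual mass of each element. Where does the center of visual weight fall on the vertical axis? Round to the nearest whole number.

Taking area as weight: photo 37·87 = 3219, body column 141·20 = 2820, byline 87·45 = 3915, folio 51·45 = 2295, pull-quote 196·121 = 23716, sidebar 216·51 = 11016. Sum 46981.
y-moment: 3219·177 + 2820·52 + 3915·205 + 2295·203 + 23716·210 + 11016·125 = 8342223; centroid 8342223/46981 ≈ 177.57.

y ≈ 178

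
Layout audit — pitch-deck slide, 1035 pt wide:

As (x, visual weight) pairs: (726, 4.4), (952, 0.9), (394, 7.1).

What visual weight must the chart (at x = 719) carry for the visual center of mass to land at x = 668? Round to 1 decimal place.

w ≈ 28.1

Fixed elements: Σw = 4.4 + 0.9 + 7.1 = 12.4, Σw·x = 4.4·726 + 0.9·952 + 7.1·394 = 6848.6.
For the centroid to hit 668: (6848.6 + w·719) / (12.4 + w) = 668.
Solving: w = (668·12.4 − 6848.6) / (719 − 668) = 1434.6 / 51 ≈ 28.13.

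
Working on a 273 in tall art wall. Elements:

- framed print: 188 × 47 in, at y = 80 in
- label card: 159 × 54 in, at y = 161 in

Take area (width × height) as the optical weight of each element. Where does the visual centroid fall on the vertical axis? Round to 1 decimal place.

Taking area as weight: framed print 188·47 = 8836, label card 159·54 = 8586. Sum 17422.
Σw·y = 8836·80 + 8586·161 = 2089226, so ȳ = 2089226/17422 ≈ 119.92.

y ≈ 119.9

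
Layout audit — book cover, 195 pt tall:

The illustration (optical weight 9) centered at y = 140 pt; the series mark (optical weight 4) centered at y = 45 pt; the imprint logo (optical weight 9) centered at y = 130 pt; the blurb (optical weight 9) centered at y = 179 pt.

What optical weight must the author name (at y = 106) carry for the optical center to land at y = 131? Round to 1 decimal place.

w ≈ 6.4

Known weights sum to 9 + 4 + 9 + 9 = 31; their moment is 9·140 + 4·45 + 9·130 + 9·179 = 4221.
Set Σw·y/Σw = 131: (4221 + 106w) = 131·(31 + w).
Rearranging, w·(106 − 131) = 131·31 − 4221 = -160, so w ≈ -160/-25 = 6.40.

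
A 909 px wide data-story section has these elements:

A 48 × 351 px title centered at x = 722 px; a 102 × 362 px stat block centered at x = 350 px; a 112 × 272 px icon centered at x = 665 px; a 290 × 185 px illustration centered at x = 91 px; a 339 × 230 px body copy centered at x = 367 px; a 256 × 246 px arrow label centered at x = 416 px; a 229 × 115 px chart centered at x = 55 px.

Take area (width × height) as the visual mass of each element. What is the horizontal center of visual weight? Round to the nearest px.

Areas → weights: title 48·351 = 16848, stat block 102·362 = 36924, icon 112·272 = 30464, illustration 290·185 = 53650, body copy 339·230 = 77970, arrow label 256·246 = 62976, chart 229·115 = 26335; Σw = 305167.
Σw·x = 106489797; x̄ = 106489797/305167 ≈ 348.96.

x ≈ 349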